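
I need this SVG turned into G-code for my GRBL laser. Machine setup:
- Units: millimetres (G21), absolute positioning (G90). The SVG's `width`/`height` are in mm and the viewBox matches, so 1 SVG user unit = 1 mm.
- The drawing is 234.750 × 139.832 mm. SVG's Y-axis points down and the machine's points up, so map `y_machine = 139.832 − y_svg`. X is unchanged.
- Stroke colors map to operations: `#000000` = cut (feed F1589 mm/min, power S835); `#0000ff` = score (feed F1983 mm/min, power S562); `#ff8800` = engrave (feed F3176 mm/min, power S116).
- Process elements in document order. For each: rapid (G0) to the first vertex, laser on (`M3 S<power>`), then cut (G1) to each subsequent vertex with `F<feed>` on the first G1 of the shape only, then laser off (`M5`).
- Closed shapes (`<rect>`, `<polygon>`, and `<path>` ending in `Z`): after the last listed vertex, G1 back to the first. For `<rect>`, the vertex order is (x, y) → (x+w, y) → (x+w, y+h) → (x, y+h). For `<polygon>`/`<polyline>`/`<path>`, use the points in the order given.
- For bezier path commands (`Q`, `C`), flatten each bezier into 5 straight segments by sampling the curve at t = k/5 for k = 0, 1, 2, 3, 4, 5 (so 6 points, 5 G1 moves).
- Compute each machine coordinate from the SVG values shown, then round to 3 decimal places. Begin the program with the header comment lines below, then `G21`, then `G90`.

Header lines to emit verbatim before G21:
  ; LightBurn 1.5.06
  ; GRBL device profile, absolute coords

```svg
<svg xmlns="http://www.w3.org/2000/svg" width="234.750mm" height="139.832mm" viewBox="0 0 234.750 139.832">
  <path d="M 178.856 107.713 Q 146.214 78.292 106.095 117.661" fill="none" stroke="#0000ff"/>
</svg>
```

viewBox `0 0 234.750 139.832` with mm width/height → 1 unit = 1 mm. Flip: y_m = 139.832 − y_svg.

**Shape 1** — `<path>` quadratic bezier, stroke `#0000ff` → score (S562, F1983). Control points (SVG): P0=(178.856,107.713), P1=(146.214,78.292), P2=(106.095,117.661); sampled at t=k/5. Machine vertices: (178.856,32.119) → (165.500,41.136) → (151.546,44.649) → (136.994,42.660) → (121.844,35.167) → (106.095,22.171). Open path.

; LightBurn 1.5.06
; GRBL device profile, absolute coords
G21
G90
G0 X178.856 Y32.119
M3 S562
G1 X165.500 Y41.136 F1983
G1 X151.546 Y44.649
G1 X136.994 Y42.660
G1 X121.844 Y35.167
G1 X106.095 Y22.171
M5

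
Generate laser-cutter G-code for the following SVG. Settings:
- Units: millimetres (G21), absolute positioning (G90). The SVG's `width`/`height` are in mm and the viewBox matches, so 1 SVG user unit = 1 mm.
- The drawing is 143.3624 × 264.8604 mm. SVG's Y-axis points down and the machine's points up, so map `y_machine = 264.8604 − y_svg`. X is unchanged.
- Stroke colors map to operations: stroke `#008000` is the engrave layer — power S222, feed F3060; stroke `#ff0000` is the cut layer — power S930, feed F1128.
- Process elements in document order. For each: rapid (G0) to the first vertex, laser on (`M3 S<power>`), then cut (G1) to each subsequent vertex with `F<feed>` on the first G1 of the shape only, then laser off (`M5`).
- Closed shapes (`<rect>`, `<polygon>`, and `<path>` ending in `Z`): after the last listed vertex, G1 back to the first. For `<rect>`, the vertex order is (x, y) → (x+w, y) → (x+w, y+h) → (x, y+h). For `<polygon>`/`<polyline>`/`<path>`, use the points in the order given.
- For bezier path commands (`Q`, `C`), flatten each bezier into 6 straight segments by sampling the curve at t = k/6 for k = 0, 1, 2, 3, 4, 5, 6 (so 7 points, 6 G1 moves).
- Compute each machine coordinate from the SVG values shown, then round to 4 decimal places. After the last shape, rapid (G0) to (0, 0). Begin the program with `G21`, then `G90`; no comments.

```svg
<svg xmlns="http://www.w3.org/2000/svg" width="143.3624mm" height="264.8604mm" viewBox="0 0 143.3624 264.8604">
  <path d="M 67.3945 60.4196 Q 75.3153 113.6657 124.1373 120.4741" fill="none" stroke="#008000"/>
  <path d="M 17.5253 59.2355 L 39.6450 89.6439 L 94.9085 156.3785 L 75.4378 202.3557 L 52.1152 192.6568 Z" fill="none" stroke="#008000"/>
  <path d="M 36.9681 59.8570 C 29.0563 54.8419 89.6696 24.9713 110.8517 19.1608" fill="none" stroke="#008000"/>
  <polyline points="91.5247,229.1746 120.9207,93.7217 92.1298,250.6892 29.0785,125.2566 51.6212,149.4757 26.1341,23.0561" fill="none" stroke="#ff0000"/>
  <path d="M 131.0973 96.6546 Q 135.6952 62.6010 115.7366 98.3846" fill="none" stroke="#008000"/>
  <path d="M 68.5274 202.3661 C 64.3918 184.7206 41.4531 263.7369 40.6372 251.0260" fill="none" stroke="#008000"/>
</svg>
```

G21
G90
G0 X67.3945 Y204.4408
M3 S222
G1 X71.1709 Y187.9820 F3060
G1 X77.2196 Y174.1031
G1 X85.5406 Y162.8041
G1 X96.1339 Y154.0850
G1 X108.9994 Y147.9457
G1 X124.1373 Y144.3863
M5
G0 X17.5253 Y205.6249
M3 S222
G1 X39.6450 Y175.2165 F3060
G1 X94.9085 Y108.4819
G1 X75.4378 Y62.5047
G1 X52.1152 Y72.2036
G1 X17.5253 Y205.6249
M5
G0 X36.9681 Y205.0034
M3 S222
G1 X38.2228 Y209.3558 F3060
G1 X47.8996 Y216.4920
G1 X62.9997 Y225.0532
G1 X80.5242 Y233.6808
G1 X97.4745 Y241.0158
G1 X110.8517 Y245.6996
M5
G0 X91.5247 Y35.6858
M3 S930
G1 X120.9207 Y171.1387 F1128
G1 X92.1298 Y14.1712
G1 X29.0785 Y139.6038
G1 X51.6212 Y115.3847
G1 X26.1341 Y241.8043
M5
G0 X131.0973 Y168.2058
M3 S222
G1 X131.9478 Y177.6171 F3060
G1 X131.4341 Y183.1485
G1 X129.5561 Y184.8001
G1 X126.3138 Y182.5718
G1 X121.7073 Y176.4637
G1 X115.7366 Y166.4758
M5
G0 X68.5274 Y62.4943
M3 S222
G1 X65.0821 Y64.1341 F3060
G1 X59.6399 Y54.8966
G1 X53.3374 Y40.0148
G1 X47.3116 Y24.7219
G1 X42.6992 Y14.2507
G1 X40.6372 Y13.8344
M5
G0 X0.0000 Y0.0000

viewBox `0 0 143.3624 264.8604` with mm width/height → 1 unit = 1 mm. Flip: y_m = 264.8604 − y_svg.

**Shape 1** — `<path>` quadratic bezier, stroke `#008000` → engrave (S222, F3060). Control points (SVG): P0=(67.3945,60.4196), P1=(75.3153,113.6657), P2=(124.1373,120.4741); sampled at t=k/6. Machine vertices: (67.3945,204.4408) → (71.1709,187.9820) → (77.2196,174.1031) → (85.5406,162.8041) → (96.1339,154.0850) → (108.9994,147.9457) → (124.1373,144.3863). Open path.

**Shape 2** — `<path>` closed polygon, stroke `#008000` → engrave (S222, F3060). Machine vertices: (17.5253,205.6249) → (39.6450,175.2165) → (94.9085,108.4819) → (75.4378,62.5047) → (52.1152,72.2036) → (17.5253,205.6249). Closed: final G1 returns to the first vertex.

**Shape 3** — `<path>` cubic bezier, stroke `#008000` → engrave (S222, F3060). Control points (SVG): P0=(36.9681,59.8570), P1=(29.0563,54.8419), P2=(89.6696,24.9713), P3=(110.8517,19.1608); sampled at t=k/6. Machine vertices: (36.9681,205.0034) → (38.2228,209.3558) → (47.8996,216.4920) → (62.9997,225.0532) → (80.5242,233.6808) → (97.4745,241.0158) → (110.8517,245.6996). Open path.

**Shape 4** — `<polyline>` open polyline, stroke `#ff0000` → cut (S930, F1128). Machine vertices: (91.5247,35.6858) → (120.9207,171.1387) → (92.1298,14.1712) → (29.0785,139.6038) → (51.6212,115.3847) → (26.1341,241.8043). Open path.

**Shape 5** — `<path>` quadratic bezier, stroke `#008000` → engrave (S222, F3060). Control points (SVG): P0=(131.0973,96.6546), P1=(135.6952,62.6010), P2=(115.7366,98.3846); sampled at t=k/6. Machine vertices: (131.0973,168.2058) → (131.9478,177.6171) → (131.4341,183.1485) → (129.5561,184.8001) → (126.3138,182.5718) → (121.7073,176.4637) → (115.7366,166.4758). Open path.

**Shape 6** — `<path>` cubic bezier, stroke `#008000` → engrave (S222, F3060). Control points (SVG): P0=(68.5274,202.3661), P1=(64.3918,184.7206), P2=(41.4531,263.7369), P3=(40.6372,251.0260); sampled at t=k/6. Machine vertices: (68.5274,62.4943) → (65.0821,64.1341) → (59.6399,54.8966) → (53.3374,40.0148) → (47.3116,24.7219) → (42.6992,14.2507) → (40.6372,13.8344). Open path.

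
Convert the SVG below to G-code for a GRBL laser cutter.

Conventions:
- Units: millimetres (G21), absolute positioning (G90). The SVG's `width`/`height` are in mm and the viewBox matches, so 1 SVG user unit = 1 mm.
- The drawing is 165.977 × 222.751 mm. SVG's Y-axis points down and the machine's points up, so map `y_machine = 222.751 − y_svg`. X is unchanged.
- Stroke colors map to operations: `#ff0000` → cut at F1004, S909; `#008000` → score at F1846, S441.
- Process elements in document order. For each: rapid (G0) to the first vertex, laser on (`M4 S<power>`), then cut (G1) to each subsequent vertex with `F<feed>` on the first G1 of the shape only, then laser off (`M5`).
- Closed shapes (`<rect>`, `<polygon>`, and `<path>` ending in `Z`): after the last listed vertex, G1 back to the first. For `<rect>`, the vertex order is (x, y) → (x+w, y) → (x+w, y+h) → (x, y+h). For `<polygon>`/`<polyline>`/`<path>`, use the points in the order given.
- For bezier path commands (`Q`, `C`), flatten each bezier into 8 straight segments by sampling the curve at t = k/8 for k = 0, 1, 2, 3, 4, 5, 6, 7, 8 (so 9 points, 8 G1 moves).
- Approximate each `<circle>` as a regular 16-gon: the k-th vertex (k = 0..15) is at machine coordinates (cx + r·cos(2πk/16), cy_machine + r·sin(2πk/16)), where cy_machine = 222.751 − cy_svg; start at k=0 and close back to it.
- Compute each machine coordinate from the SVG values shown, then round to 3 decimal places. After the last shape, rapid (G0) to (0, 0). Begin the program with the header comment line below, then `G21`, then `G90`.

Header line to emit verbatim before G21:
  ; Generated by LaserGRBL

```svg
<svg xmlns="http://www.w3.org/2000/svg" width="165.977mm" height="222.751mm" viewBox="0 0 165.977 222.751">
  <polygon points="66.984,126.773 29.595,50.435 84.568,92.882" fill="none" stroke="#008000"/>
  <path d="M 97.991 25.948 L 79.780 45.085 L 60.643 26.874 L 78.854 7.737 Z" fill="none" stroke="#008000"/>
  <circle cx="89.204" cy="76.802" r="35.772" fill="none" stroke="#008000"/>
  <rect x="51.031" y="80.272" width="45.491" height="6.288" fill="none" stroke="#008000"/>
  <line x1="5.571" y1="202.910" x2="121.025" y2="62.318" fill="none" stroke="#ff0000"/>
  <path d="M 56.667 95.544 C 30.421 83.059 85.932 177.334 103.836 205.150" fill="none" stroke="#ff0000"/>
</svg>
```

; Generated by LaserGRBL
G21
G90
G0 X66.984 Y95.978
M4 S441
G1 X29.595 Y172.316 F1846
G1 X84.568 Y129.869
G1 X66.984 Y95.978
M5
G0 X97.991 Y196.803
M4 S441
G1 X79.780 Y177.666 F1846
G1 X60.643 Y195.877
G1 X78.854 Y215.014
G1 X97.991 Y196.803
M5
G0 X124.976 Y145.949
M4 S441
G1 X122.253 Y159.638 F1846
G1 X114.499 Y171.244
G1 X102.893 Y178.998
G1 X89.204 Y181.721
G1 X75.515 Y178.998
G1 X63.909 Y171.244
G1 X56.155 Y159.638
G1 X53.432 Y145.949
G1 X56.155 Y132.260
G1 X63.909 Y120.654
G1 X75.515 Y112.900
G1 X89.204 Y110.177
G1 X102.893 Y112.900
G1 X114.499 Y120.654
G1 X122.253 Y132.260
G1 X124.976 Y145.949
M5
G0 X51.031 Y142.479
M4 S441
G1 X96.522 Y142.479 F1846
G1 X96.522 Y136.191
G1 X51.031 Y136.191
G1 X51.031 Y142.479
M5
G0 X5.571 Y19.841
M4 S909
G1 X121.025 Y160.433 F1004
M5
G0 X56.667 Y127.207
M4 S909
G1 X50.424 Y127.223 F1004
G1 X50.447 Y119.260
G1 X55.337 Y105.348
G1 X63.695 Y87.517
G1 X74.123 Y67.797
G1 X85.222 Y48.218
G1 X95.592 Y30.809
G1 X103.836 Y17.601
M5
G0 X0.000 Y0.000

1 u = 1 mm; y_m = 222.751 − y.

[1] `<polygon>` closed polygon, #008000→score S441 F1846: (66.984,95.978) → (29.595,172.316) → (84.568,129.869) → (66.984,95.978) (closed)

[2] `<path>` regular polygon, #008000→score S441 F1846: (97.991,196.803) → (79.780,177.666) → (60.643,195.877) → (78.854,215.014) → (97.991,196.803) (closed)

[3] `<circle>` circle, #008000→score S441 F1846: (124.976,145.949) → (122.253,159.638) → (114.499,171.244) → (102.893,178.998) → (89.204,181.721) → (75.515,178.998) → (63.909,171.244) → (56.155,159.638) → (53.432,145.949) → (56.155,132.260) → (63.909,120.654) → (75.515,112.900) → (89.204,110.177) → (102.893,112.900) → (114.499,120.654) → (122.253,132.260) → (124.976,145.949) (closed)

[4] `<rect>` rectangle, #008000→score S441 F1846: (51.031,142.479) → (96.522,142.479) → (96.522,136.191) → (51.031,136.191) → (51.031,142.479) (closed)

[5] `<line>` line segment, #ff0000→cut S909 F1004: (5.571,19.841) → (121.025,160.433)

[6] `<path>` cubic bezier, #ff0000→cut S909 F1004: (56.667,127.207) → (50.424,127.223) → (50.447,119.260) → (55.337,105.348) → (63.695,87.517) → (74.123,67.797) → (85.222,48.218) → (95.592,30.809) → (103.836,17.601)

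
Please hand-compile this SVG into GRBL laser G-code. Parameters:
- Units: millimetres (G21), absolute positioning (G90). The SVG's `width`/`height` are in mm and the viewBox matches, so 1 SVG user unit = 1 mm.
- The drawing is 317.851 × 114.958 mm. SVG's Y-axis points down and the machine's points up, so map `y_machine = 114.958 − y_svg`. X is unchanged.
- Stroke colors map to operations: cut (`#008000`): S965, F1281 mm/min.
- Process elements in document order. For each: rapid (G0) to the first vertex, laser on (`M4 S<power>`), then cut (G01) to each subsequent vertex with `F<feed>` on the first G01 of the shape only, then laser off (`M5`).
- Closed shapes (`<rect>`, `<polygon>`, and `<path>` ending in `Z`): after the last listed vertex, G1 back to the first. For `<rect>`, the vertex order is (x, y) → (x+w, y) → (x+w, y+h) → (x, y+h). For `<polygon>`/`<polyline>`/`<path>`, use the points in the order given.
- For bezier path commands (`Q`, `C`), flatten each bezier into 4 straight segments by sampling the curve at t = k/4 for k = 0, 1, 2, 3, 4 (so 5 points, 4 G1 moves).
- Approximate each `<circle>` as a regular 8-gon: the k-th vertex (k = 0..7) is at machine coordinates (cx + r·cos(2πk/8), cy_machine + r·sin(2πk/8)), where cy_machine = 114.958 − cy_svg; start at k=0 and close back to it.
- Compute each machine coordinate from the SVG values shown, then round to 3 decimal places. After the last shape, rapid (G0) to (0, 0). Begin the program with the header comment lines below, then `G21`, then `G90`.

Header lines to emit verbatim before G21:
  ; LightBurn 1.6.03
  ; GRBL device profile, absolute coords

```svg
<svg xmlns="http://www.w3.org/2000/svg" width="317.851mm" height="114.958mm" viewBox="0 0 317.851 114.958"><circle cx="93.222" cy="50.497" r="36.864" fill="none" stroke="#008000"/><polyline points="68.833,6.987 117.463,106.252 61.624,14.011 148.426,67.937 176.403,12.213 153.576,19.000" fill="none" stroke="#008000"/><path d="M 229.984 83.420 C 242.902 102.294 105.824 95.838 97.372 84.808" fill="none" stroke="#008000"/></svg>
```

; LightBurn 1.6.03
; GRBL device profile, absolute coords
G21
G90
G0 X130.086 Y64.461
M4 S965
G01 X119.289 Y90.528 F1281
G01 X93.222 Y101.325
G01 X67.155 Y90.528
G01 X56.358 Y64.461
G01 X67.155 Y38.394
G01 X93.222 Y27.597
G01 X119.289 Y38.394
G01 X130.086 Y64.461
M5
G0 X68.833 Y107.971
M4 S965
G01 X117.463 Y8.706 F1281
G01 X61.624 Y100.947
G01 X148.426 Y47.021
G01 X176.403 Y102.745
G01 X153.576 Y95.958
M5
G0 X229.984 Y31.538
M4 S965
G01 X215.902 Y21.808 F1281
G01 X171.692 Y19.630
G01 X123.475 Y23.059
G01 X97.372 Y30.150
M5
G0 X0.000 Y0.000

1 u = 1 mm; y_m = 114.958 − y.

[1] `<circle>` circle, #008000→cut S965 F1281: (130.086,64.461) → (119.289,90.528) → (93.222,101.325) → (67.155,90.528) → (56.358,64.461) → (67.155,38.394) → (93.222,27.597) → (119.289,38.394) → (130.086,64.461) (closed)

[2] `<polyline>` open polyline, #008000→cut S965 F1281: (68.833,107.971) → (117.463,8.706) → (61.624,100.947) → (148.426,47.021) → (176.403,102.745) → (153.576,95.958)

[3] `<path>` cubic bezier, #008000→cut S965 F1281: (229.984,31.538) → (215.902,21.808) → (171.692,19.630) → (123.475,23.059) → (97.372,30.150)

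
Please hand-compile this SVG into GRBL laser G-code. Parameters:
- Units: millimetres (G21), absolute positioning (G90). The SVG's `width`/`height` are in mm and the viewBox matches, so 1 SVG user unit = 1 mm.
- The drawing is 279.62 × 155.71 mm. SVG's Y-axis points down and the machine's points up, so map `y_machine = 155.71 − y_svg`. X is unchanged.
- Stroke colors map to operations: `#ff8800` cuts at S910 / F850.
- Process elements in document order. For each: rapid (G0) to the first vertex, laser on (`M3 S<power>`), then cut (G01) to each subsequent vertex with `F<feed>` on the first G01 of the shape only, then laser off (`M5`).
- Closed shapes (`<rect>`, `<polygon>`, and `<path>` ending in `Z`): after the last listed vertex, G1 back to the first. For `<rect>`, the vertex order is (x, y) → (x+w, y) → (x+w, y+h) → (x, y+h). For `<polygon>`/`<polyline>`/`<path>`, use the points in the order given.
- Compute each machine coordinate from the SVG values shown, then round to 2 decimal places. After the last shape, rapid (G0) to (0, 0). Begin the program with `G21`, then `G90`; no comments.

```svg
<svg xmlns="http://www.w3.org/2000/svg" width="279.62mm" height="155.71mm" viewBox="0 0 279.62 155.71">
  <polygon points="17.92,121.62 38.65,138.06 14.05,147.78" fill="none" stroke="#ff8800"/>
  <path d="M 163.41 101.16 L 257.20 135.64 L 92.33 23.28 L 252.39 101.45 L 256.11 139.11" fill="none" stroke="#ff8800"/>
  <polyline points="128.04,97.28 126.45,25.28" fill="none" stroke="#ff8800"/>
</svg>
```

viewBox `0 0 279.62 155.71` with mm width/height → 1 unit = 1 mm. Flip: y_m = 155.71 − y_svg.

**Shape 1** — `<polygon>` regular polygon, stroke `#ff8800` → cut (S910, F850). Machine vertices: (17.92,34.09) → (38.65,17.65) → (14.05,7.93) → (17.92,34.09). Closed: final G1 returns to the first vertex.

**Shape 2** — `<path>` open polyline, stroke `#ff8800` → cut (S910, F850). Machine vertices: (163.41,54.55) → (257.20,20.07) → (92.33,132.43) → (252.39,54.26) → (256.11,16.60). Open path.

**Shape 3** — `<polyline>` line segment, stroke `#ff8800` → cut (S910, F850). Machine vertices: (128.04,58.43) → (126.45,130.43). Open path.

G21
G90
G0 X17.92 Y34.09
M3 S910
G01 X38.65 Y17.65 F850
G01 X14.05 Y7.93
G01 X17.92 Y34.09
M5
G0 X163.41 Y54.55
M3 S910
G01 X257.20 Y20.07 F850
G01 X92.33 Y132.43
G01 X252.39 Y54.26
G01 X256.11 Y16.60
M5
G0 X128.04 Y58.43
M3 S910
G01 X126.45 Y130.43 F850
M5
G0 X0.00 Y0.00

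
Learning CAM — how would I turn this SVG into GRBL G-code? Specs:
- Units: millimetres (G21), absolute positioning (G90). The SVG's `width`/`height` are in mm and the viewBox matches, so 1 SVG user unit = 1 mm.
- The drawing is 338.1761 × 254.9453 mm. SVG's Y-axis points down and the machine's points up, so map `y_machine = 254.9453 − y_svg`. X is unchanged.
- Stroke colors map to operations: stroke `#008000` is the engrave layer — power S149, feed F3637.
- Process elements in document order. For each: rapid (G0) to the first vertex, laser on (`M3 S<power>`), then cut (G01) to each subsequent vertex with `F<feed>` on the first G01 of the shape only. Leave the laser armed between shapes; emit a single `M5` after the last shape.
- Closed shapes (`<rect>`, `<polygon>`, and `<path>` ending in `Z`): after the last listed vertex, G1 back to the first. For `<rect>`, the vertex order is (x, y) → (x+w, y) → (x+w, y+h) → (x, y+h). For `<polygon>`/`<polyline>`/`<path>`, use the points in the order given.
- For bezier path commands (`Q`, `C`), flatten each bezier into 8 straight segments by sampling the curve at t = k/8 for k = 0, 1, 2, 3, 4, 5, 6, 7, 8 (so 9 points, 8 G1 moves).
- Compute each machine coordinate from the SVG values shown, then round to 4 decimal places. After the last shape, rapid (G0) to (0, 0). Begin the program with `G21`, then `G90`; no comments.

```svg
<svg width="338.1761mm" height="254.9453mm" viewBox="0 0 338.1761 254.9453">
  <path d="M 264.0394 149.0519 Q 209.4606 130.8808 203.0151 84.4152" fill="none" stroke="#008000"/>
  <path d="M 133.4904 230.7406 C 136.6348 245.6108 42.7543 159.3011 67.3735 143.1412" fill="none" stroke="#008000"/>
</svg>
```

viewBox `0 0 338.1761 254.9453` with mm width/height → 1 unit = 1 mm. Flip: y_m = 254.9453 − y_svg.

**Shape 1** — `<path>` quadratic bezier, stroke `#008000` → engrave (S149, F3637). Control points (SVG): P0=(264.0394,149.0519), P1=(209.4606,130.8808), P2=(203.0151,84.4152); sampled at t=k/8. Machine vertices: (264.0394,105.8934) → (251.1468,110.8783) → (239.7583,116.7474) → (229.8740,123.5006) → (221.4939,131.1381) → (214.6180,139.6598) → (209.2462,149.0657) → (205.3786,159.3558) → (203.0151,170.5301). Open path.

**Shape 2** — `<path>` cubic bezier, stroke `#008000` → engrave (S149, F3637). Control points (SVG): P0=(133.4904,230.7406), P1=(136.6348,245.6108), P2=(42.7543,159.3011), P3=(67.3735,143.1412); sampled at t=k/8. Machine vertices: (133.4904,24.2047) → (130.5425,23.0366) → (121.0241,29.3463) → (107.4610,41.1260) → (92.3789,56.3681) → (78.3034,73.0647) → (67.7602,89.2081) → (63.2750,102.7905) → (67.3735,111.8041). Open path.

G21
G90
G0 X264.0394 Y105.8934
M3 S149
G01 X251.1468 Y110.8783 F3637
G01 X239.7583 Y116.7474
G01 X229.8740 Y123.5006
G01 X221.4939 Y131.1381
G01 X214.6180 Y139.6598
G01 X209.2462 Y149.0657
G01 X205.3786 Y159.3558
G01 X203.0151 Y170.5301
G0 X133.4904 Y24.2047
M3 S149
G01 X130.5425 Y23.0366 F3637
G01 X121.0241 Y29.3463
G01 X107.4610 Y41.1260
G01 X92.3789 Y56.3681
G01 X78.3034 Y73.0647
G01 X67.7602 Y89.2081
G01 X63.2750 Y102.7905
G01 X67.3735 Y111.8041
M5
G0 X0.0000 Y0.0000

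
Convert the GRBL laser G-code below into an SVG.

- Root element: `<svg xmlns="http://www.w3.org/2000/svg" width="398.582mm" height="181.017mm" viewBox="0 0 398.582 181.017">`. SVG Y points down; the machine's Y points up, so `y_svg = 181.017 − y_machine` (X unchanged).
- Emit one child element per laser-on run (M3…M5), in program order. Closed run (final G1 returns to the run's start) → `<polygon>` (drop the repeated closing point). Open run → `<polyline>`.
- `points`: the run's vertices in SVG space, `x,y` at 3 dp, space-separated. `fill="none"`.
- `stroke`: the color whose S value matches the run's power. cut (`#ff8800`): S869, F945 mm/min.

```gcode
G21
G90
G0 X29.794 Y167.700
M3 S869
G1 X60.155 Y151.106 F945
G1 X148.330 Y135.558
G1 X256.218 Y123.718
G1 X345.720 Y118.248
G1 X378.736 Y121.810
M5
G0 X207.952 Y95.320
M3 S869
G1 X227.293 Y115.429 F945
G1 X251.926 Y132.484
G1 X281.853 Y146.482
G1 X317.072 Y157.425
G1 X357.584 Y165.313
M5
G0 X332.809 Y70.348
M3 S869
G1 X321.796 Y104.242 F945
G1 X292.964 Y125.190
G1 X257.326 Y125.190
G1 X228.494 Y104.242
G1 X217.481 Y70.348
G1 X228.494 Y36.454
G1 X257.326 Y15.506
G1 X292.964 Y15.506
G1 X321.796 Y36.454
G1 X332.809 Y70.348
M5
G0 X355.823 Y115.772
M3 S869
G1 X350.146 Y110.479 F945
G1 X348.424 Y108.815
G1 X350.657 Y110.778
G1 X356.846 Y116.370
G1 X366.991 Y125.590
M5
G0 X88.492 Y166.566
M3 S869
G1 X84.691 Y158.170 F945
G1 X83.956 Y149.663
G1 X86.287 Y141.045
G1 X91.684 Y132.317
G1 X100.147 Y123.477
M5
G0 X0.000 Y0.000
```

y_svg = 181.017 − y_m. Every run uses S869, so all elements get stroke `#ff8800` (cut).

[1] open run; points: 29.794,13.317 60.155,29.911 148.330,45.459 256.218,57.299 345.720,62.769 378.736,59.207

[2] open run; points: 207.952,85.697 227.293,65.588 251.926,48.533 281.853,34.535 317.072,23.592 357.584,15.704

[3] closed run; points: 332.809,110.669 321.796,76.775 292.964,55.827 257.326,55.827 228.494,76.775 217.481,110.669 228.494,144.563 257.326,165.511 292.964,165.511 321.796,144.563

[4] open run; points: 355.823,65.245 350.146,70.538 348.424,72.202 350.657,70.239 356.846,64.647 366.991,55.427

[5] open run; points: 88.492,14.451 84.691,22.847 83.956,31.354 86.287,39.972 91.684,48.700 100.147,57.540

<svg xmlns="http://www.w3.org/2000/svg" width="398.582mm" height="181.017mm" viewBox="0 0 398.582 181.017">
  <polyline points="29.794,13.317 60.155,29.911 148.330,45.459 256.218,57.299 345.720,62.769 378.736,59.207" fill="none" stroke="#ff8800"/>
  <polyline points="207.952,85.697 227.293,65.588 251.926,48.533 281.853,34.535 317.072,23.592 357.584,15.704" fill="none" stroke="#ff8800"/>
  <polygon points="332.809,110.669 321.796,76.775 292.964,55.827 257.326,55.827 228.494,76.775 217.481,110.669 228.494,144.563 257.326,165.511 292.964,165.511 321.796,144.563" fill="none" stroke="#ff8800"/>
  <polyline points="355.823,65.245 350.146,70.538 348.424,72.202 350.657,70.239 356.846,64.647 366.991,55.427" fill="none" stroke="#ff8800"/>
  <polyline points="88.492,14.451 84.691,22.847 83.956,31.354 86.287,39.972 91.684,48.700 100.147,57.540" fill="none" stroke="#ff8800"/>
</svg>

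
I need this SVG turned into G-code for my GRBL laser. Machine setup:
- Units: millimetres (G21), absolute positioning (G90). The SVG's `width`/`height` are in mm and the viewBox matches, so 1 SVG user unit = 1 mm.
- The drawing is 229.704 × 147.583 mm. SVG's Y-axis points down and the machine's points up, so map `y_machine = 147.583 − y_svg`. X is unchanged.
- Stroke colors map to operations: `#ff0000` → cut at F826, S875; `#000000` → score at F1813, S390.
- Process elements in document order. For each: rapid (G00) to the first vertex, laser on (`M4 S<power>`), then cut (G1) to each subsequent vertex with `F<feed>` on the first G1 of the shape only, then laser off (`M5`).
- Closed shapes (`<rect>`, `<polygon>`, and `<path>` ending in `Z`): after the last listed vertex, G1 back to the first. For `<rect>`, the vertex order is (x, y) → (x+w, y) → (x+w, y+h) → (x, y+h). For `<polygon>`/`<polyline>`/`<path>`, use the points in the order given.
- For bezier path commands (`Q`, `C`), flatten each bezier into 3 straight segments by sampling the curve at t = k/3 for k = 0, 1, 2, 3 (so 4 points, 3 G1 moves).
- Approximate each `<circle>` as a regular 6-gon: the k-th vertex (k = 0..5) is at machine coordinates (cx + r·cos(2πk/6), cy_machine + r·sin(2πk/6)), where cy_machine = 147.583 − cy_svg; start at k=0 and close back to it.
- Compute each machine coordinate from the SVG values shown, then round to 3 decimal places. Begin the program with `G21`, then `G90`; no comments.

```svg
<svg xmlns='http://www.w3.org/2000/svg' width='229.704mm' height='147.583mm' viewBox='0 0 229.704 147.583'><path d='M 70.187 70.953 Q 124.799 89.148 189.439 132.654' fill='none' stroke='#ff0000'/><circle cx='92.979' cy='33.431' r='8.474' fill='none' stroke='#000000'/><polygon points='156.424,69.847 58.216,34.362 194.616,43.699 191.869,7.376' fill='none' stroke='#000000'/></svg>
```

Since the viewBox matches the mm dimensions, user units are millimetres directly. The only transform is the Y-flip y_m = 147.583 − y_svg.

Shape 1 is a quadratic bezier drawn with `<path>`. Its stroke #ff0000 means cut at S875, F826. After flipping Y the toolpath is (70.187,76.630) → (107.709,61.688) → (147.460,41.121) → (189.439,14.929).

Shape 2 is a circle drawn with `<circle>`. Its stroke #000000 means score at S390, F1813. After flipping Y the toolpath is (101.453,114.152) → (97.216,121.491) → (88.742,121.491) → (84.505,114.152) → (88.742,106.813) → (97.216,106.813) → (101.453,114.152), returning to the start.

Shape 3 is a closed polygon drawn with `<polygon>`. Its stroke #000000 means score at S390, F1813. After flipping Y the toolpath is (156.424,77.736) → (58.216,113.221) → (194.616,103.884) → (191.869,140.207) → (156.424,77.736), returning to the start.

G21
G90
G00 X70.187 Y76.630
M4 S875
G1 X107.709 Y61.688 F826
G1 X147.460 Y41.121
G1 X189.439 Y14.929
M5
G00 X101.453 Y114.152
M4 S390
G1 X97.216 Y121.491 F1813
G1 X88.742 Y121.491
G1 X84.505 Y114.152
G1 X88.742 Y106.813
G1 X97.216 Y106.813
G1 X101.453 Y114.152
M5
G00 X156.424 Y77.736
M4 S390
G1 X58.216 Y113.221 F1813
G1 X194.616 Y103.884
G1 X191.869 Y140.207
G1 X156.424 Y77.736
M5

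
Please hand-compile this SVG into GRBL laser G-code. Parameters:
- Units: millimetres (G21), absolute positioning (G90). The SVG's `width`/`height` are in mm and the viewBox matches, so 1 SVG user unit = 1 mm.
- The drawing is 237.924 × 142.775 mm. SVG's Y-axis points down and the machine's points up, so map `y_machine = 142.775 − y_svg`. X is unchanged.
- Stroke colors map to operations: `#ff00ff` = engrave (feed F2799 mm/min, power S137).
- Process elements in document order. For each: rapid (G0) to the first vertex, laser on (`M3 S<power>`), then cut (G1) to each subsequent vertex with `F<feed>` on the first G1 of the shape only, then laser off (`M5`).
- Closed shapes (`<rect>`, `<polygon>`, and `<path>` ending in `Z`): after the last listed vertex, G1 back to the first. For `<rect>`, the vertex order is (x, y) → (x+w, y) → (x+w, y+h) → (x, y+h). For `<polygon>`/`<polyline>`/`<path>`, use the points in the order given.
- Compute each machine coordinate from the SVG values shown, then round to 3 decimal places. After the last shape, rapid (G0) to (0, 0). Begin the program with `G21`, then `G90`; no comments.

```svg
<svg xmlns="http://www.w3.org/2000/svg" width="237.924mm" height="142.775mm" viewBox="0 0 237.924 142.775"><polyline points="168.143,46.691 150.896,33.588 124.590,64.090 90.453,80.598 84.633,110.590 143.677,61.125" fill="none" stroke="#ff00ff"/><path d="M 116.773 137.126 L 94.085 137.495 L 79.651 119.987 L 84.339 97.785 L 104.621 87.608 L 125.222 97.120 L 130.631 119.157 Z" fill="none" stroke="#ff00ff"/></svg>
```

G21
G90
G0 X168.143 Y96.084
M3 S137
G1 X150.896 Y109.187 F2799
G1 X124.590 Y78.685
G1 X90.453 Y62.177
G1 X84.633 Y32.185
G1 X143.677 Y81.650
M5
G0 X116.773 Y5.649
M3 S137
G1 X94.085 Y5.280 F2799
G1 X79.651 Y22.788
G1 X84.339 Y44.990
G1 X104.621 Y55.167
G1 X125.222 Y45.655
G1 X130.631 Y23.618
G1 X116.773 Y5.649
M5
G0 X0.000 Y0.000

Since the viewBox matches the mm dimensions, user units are millimetres directly. The only transform is the Y-flip y_m = 142.775 − y_svg.

Shape 1 is a open polyline drawn with `<polyline>`. Its stroke #ff00ff means engrave at S137, F2799. After flipping Y the toolpath is (168.143,96.084) → (150.896,109.187) → (124.590,78.685) → (90.453,62.177) → (84.633,32.185) → (143.677,81.650).

Shape 2 is a regular polygon drawn with `<path>`. Its stroke #ff00ff means engrave at S137, F2799. After flipping Y the toolpath is (116.773,5.649) → (94.085,5.280) → (79.651,22.788) → (84.339,44.990) → (104.621,55.167) → (125.222,45.655) → (130.631,23.618) → (116.773,5.649), returning to the start.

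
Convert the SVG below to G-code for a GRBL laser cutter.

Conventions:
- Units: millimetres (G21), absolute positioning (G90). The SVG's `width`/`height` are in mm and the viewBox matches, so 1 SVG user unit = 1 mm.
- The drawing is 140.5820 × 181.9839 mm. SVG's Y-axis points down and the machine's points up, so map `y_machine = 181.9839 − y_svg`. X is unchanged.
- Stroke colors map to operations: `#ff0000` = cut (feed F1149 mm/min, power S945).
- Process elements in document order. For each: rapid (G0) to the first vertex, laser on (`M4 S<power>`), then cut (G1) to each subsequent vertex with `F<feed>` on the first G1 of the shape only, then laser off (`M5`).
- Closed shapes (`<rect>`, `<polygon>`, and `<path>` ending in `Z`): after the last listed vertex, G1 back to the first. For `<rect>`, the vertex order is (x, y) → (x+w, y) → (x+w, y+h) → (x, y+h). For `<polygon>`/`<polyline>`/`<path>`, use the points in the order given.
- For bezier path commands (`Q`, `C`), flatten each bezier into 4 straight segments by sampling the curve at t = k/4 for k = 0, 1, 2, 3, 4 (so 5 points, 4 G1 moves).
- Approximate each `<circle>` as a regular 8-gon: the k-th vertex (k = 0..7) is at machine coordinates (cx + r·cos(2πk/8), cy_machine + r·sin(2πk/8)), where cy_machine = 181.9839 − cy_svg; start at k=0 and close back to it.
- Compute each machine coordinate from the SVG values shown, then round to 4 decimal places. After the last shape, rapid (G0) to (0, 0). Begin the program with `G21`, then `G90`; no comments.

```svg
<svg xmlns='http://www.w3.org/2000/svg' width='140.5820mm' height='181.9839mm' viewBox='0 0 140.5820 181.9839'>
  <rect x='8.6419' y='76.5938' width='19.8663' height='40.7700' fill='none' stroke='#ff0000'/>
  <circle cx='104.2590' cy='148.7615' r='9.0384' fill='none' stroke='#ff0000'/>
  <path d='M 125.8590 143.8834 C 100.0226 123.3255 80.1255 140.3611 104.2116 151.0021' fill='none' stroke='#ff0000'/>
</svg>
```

viewBox `0 0 140.5820 181.9839` with mm width/height → 1 unit = 1 mm. Flip: y_m = 181.9839 − y_svg.

**Shape 1** — `<rect>` rectangle, stroke `#ff0000` → cut (S945, F1149). Machine vertices: (8.6419,105.3901) → (28.5082,105.3901) → (28.5082,64.6201) → (8.6419,64.6201) → (8.6419,105.3901). Closed: final G1 returns to the first vertex.

**Shape 2** — `<circle>` circle, stroke `#ff0000` → cut (S945, F1149). Machine vertices: (113.2974,33.2224) → (110.6501,39.6135) → (104.2590,42.2608) → (97.8679,39.6135) → (95.2206,33.2224) → (97.8679,26.8313) → (104.2590,24.1840) → (110.6501,26.8313) → (113.2974,33.2224). Closed: final G1 returns to the first vertex.

**Shape 3** — `<path>` cubic bezier, stroke `#ff0000` → cut (S945, F1149). Control points (SVG): P0=(125.8590,143.8834), P1=(100.0226,123.3255), P2=(80.1255,140.3611), P3=(104.2116,151.0021); sampled at t=k/4. Machine vertices: (125.8590,38.1005) → (108.1898,47.1575) → (96.3144,46.2407) → (93.7994,39.4742) → (104.2116,30.9818). Open path.

G21
G90
G0 X8.6419 Y105.3901
M4 S945
G1 X28.5082 Y105.3901 F1149
G1 X28.5082 Y64.6201
G1 X8.6419 Y64.6201
G1 X8.6419 Y105.3901
M5
G0 X113.2974 Y33.2224
M4 S945
G1 X110.6501 Y39.6135 F1149
G1 X104.2590 Y42.2608
G1 X97.8679 Y39.6135
G1 X95.2206 Y33.2224
G1 X97.8679 Y26.8313
G1 X104.2590 Y24.1840
G1 X110.6501 Y26.8313
G1 X113.2974 Y33.2224
M5
G0 X125.8590 Y38.1005
M4 S945
G1 X108.1898 Y47.1575 F1149
G1 X96.3144 Y46.2407
G1 X93.7994 Y39.4742
G1 X104.2116 Y30.9818
M5
G0 X0.0000 Y0.0000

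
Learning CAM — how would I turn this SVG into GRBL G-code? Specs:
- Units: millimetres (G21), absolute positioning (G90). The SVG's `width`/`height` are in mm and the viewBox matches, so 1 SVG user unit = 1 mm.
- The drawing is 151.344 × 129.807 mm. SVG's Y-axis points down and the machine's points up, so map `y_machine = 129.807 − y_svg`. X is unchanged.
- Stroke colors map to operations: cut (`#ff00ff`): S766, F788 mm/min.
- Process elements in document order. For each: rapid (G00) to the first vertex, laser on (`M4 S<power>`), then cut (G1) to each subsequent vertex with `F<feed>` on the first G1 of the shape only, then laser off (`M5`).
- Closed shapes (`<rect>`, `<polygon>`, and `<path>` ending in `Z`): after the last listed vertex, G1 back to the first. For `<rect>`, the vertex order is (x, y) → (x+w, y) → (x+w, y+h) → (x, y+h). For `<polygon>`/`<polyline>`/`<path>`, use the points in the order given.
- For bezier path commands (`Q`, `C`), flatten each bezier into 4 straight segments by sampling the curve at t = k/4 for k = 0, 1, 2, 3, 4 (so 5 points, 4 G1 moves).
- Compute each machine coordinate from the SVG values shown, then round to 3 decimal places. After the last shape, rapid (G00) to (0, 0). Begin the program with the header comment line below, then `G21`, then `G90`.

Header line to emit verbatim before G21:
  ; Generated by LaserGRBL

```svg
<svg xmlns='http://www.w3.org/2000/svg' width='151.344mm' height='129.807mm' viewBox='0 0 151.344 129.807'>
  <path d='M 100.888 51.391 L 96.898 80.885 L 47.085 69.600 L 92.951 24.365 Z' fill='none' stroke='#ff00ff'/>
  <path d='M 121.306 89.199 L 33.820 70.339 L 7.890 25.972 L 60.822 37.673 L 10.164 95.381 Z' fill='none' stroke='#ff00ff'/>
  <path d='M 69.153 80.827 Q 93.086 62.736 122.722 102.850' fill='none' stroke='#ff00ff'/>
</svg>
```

; Generated by LaserGRBL
G21
G90
G00 X100.888 Y78.416
M4 S766
G1 X96.898 Y48.922 F788
G1 X47.085 Y60.207
G1 X92.951 Y105.442
G1 X100.888 Y78.416
M5
G00 X121.306 Y40.608
M4 S766
G1 X33.820 Y59.468 F788
G1 X7.890 Y103.835
G1 X60.822 Y92.134
G1 X10.164 Y34.426
G1 X121.306 Y40.608
M5
G00 X69.153 Y48.980
M4 S766
G1 X81.476 Y54.388 F788
G1 X94.512 Y52.520
G1 X108.260 Y43.376
G1 X122.722 Y26.957
M5
G00 X0.000 Y0.000

Since the viewBox matches the mm dimensions, user units are millimetres directly. The only transform is the Y-flip y_m = 129.807 − y_svg.

Shape 1 is a closed polygon drawn with `<path>`. Its stroke #ff00ff means cut at S766, F788. After flipping Y the toolpath is (100.888,78.416) → (96.898,48.922) → (47.085,60.207) → (92.951,105.442) → (100.888,78.416), returning to the start.

Shape 2 is a closed polygon drawn with `<path>`. Its stroke #ff00ff means cut at S766, F788. After flipping Y the toolpath is (121.306,40.608) → (33.820,59.468) → (7.890,103.835) → (60.822,92.134) → (10.164,34.426) → (121.306,40.608), returning to the start.

Shape 3 is a quadratic bezier drawn with `<path>`. Its stroke #ff00ff means cut at S766, F788. After flipping Y the toolpath is (69.153,48.980) → (81.476,54.388) → (94.512,52.520) → (108.260,43.376) → (122.722,26.957).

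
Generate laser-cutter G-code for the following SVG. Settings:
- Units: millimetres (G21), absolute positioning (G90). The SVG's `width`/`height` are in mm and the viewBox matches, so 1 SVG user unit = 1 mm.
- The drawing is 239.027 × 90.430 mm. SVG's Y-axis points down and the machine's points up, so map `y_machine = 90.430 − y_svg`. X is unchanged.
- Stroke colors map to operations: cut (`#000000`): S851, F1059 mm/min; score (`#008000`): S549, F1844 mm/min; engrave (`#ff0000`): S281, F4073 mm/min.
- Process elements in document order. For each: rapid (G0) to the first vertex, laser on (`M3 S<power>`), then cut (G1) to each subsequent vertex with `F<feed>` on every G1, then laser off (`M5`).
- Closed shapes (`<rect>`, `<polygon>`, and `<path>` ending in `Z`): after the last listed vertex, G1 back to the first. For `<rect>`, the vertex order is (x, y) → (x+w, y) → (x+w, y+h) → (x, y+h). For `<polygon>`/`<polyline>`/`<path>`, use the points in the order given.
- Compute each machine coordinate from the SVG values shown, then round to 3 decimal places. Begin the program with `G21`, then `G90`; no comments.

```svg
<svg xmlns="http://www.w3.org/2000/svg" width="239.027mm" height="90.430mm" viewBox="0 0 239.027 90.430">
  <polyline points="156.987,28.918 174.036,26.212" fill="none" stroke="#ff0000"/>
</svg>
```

G21
G90
G0 X156.987 Y61.512
M3 S281
G1 X174.036 Y64.218 F4073
M5

viewBox `0 0 239.027 90.430` with mm width/height → 1 unit = 1 mm. Flip: y_m = 90.430 − y_svg.

**Shape 1** — `<polyline>` line segment, stroke `#ff0000` → engrave (S281, F4073). Machine vertices: (156.987,61.512) → (174.036,64.218). Open path.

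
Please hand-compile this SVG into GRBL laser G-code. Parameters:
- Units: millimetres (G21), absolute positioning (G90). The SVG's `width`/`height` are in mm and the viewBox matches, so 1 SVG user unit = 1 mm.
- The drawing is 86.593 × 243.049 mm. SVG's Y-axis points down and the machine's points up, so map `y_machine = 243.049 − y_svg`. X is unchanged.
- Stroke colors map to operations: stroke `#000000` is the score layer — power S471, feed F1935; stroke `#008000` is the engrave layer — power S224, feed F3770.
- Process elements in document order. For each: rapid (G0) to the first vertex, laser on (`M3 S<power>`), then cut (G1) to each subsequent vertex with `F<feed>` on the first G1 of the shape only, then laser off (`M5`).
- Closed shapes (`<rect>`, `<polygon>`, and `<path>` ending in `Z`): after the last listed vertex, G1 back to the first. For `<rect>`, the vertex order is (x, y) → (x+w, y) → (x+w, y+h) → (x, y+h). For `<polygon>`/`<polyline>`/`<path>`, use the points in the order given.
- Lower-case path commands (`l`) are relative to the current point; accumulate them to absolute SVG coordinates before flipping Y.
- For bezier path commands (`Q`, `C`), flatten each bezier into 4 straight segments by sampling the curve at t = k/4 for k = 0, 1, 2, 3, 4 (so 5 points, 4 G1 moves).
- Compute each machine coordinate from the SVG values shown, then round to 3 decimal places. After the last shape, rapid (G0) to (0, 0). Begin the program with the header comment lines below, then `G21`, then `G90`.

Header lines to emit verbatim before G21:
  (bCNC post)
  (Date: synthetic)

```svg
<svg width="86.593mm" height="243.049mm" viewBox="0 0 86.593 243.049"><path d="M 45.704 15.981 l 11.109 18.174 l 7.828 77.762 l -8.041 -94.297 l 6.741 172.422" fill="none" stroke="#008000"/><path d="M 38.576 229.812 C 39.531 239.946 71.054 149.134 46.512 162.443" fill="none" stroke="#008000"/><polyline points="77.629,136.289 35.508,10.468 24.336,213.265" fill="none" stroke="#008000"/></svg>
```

(bCNC post)
(Date: synthetic)
G21
G90
G0 X45.704 Y227.068
M3 S224
G1 X56.813 Y208.894 F3770
G1 X64.641 Y131.132
G1 X56.600 Y225.429
G1 X63.341 Y53.007
M5
G0 X38.576 Y13.237
M3 S224
G1 X43.670 Y21.360 F3770
G1 X52.105 Y48.112
G1 X55.760 Y74.269
G1 X46.512 Y80.606
M5
G0 X77.629 Y106.760
M3 S224
G1 X35.508 Y232.581 F3770
G1 X24.336 Y29.784
M5
G0 X0.000 Y0.000

Since the viewBox matches the mm dimensions, user units are millimetres directly. The only transform is the Y-flip y_m = 243.049 − y_svg.

Shape 1 is a open polyline drawn with `<path>`. Its stroke #008000 means engrave at S224, F3770. After flipping Y the toolpath is (45.704,227.068) → (56.813,208.894) → (64.641,131.132) → (56.600,225.429) → (63.341,53.007).

Shape 2 is a cubic bezier drawn with `<path>`. Its stroke #008000 means engrave at S224, F3770. After flipping Y the toolpath is (38.576,13.237) → (43.670,21.360) → (52.105,48.112) → (55.760,74.269) → (46.512,80.606).

Shape 3 is a open polyline drawn with `<polyline>`. Its stroke #008000 means engrave at S224, F3770. After flipping Y the toolpath is (77.629,106.760) → (35.508,232.581) → (24.336,29.784).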